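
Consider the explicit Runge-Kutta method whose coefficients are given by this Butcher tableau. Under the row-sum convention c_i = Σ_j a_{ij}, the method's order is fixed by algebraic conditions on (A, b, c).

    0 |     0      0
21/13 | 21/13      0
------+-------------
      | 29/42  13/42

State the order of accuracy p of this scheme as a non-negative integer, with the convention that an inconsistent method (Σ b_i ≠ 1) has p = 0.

b = (29/42, 13/42)
c = (0, 21/13)
Σ b_i: 29/42·1 + 13/42·1 = 1 ✓
b·c: 13/42·21/13 = 1/2 ✓; 2 stages ⇒ order 2.

2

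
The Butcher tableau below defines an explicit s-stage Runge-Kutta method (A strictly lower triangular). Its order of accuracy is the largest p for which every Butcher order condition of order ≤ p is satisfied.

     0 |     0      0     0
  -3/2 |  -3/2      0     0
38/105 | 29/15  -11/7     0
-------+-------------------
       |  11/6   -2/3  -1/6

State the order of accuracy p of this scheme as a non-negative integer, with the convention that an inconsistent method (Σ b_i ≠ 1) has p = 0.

1

b = (11/6, -2/3, -1/6)
c = (0, -3/2, 38/105)
Ac = (0, 0, 33/14)
Σ b_i: 11/6·1 + (-2/3)·1 + (-1/6)·1 = 1 ✓
b·c: (-2/3)·(-3/2) + (-1/6)·38/105 = 296/315 ≠ 1/2 ⇒ order 1.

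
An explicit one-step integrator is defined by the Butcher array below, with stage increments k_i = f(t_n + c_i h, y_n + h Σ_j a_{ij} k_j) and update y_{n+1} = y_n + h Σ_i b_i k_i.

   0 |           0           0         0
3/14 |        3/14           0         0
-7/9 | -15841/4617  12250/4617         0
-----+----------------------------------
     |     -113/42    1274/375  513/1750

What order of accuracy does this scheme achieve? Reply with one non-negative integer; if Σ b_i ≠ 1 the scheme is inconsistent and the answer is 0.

b = (-113/42, 1274/375, 513/1750)
c = (0, 3/14, -7/9)
Ac = (0, 0, 875/1539)
Σ b_i: (-113/42)·1 + 1274/375·1 + 513/1750·1 = 1 ✓
b·c: 1274/375·3/14 + 513/1750·(-7/9) = 1/2 ✓
b·c²: 1274/375·9/196 + 513/1750·49/81 = 1/3 ✓
b·Ac: 513/1750·875/1539 = 1/6 ✓; 3 stages ⇒ order 3.

3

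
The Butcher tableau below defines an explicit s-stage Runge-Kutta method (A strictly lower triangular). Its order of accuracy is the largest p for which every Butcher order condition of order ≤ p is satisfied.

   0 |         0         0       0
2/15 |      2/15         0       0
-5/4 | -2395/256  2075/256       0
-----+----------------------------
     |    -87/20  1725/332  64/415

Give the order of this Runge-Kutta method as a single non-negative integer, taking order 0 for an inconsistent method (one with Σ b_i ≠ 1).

b = (-87/20, 1725/332, 64/415)
c = (0, 2/15, -5/4)
Ac = (0, 0, 415/384)
Σ b_i: (-87/20)·1 + 1725/332·1 + 64/415·1 = 1 ✓
b·c: 1725/332·2/15 + 64/415·(-5/4) = 1/2 ✓
b·c²: 1725/332·4/225 + 64/415·25/16 = 1/3 ✓
b·Ac: 64/415·415/384 = 1/6 ✓; 3 stages ⇒ order 3.

3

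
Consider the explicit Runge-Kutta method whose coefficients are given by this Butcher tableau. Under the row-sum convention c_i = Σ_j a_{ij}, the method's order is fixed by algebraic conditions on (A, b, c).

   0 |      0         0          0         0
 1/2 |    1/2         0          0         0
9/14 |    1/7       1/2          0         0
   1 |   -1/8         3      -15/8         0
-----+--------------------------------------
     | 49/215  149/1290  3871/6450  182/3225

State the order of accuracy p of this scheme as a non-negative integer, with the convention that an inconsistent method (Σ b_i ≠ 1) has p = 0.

3

b = (49/215, 149/1290, 3871/6450, 182/3225)
c = (0, 1/2, 9/14, 1)
Ac = (0, 0, 1/4, 33/112)
Σ b_i: 49/215·1 + 149/1290·1 + 3871/6450·1 + 182/3225·1 = 1 ✓
b·c: 149/1290·1/2 + 3871/6450·9/14 + 182/3225·1 = 1/2 ✓
b·c²: 149/1290·1/4 + 3871/6450·81/196 + 182/3225·1 = 1/3 ✓
b·Ac: 3871/6450·1/4 + 182/3225·33/112 = 1/6 ✓
b·c³: 149/1290·1/8 + 3871/6450·729/2744 + 182/3225·1 = 2773/12040 ≠ 1/4 ⇒ order 3.
b·(c∘Ac): 3871/6450·9/56 + 182/3225·33/112 = 389/3440 ≠ 1/8
b·Ac²: 3871/6450·1/8 + 182/3225·(-39/1568) = 2659/36120 ≠ 1/12
b·A²c: 182/3225·(-15/32) = -91/3440 ≠ 1/24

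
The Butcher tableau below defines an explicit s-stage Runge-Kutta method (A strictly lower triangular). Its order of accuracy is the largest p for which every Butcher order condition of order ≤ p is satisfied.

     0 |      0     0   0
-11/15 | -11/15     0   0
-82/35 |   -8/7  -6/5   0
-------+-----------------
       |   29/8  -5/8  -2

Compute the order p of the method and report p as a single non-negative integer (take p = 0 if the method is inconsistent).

1

b = (29/8, -5/8, -2)
c = (0, -11/15, -82/35)
Ac = (0, 0, 22/25)
Σ b_i: 29/8·1 + (-5/8)·1 + (-2)·1 = 1 ✓
b·c: (-5/8)·(-11/15) + (-2)·(-82/35) = 4321/840 ≠ 1/2 ⇒ order 1.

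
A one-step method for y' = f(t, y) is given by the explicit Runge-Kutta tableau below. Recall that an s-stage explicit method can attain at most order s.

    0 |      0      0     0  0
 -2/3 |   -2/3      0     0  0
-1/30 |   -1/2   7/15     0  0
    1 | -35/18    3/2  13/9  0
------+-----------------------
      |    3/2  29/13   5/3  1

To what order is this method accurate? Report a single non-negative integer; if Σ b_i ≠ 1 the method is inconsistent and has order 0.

0

b = (3/2, 29/13, 5/3, 1)
c = (0, -2/3, -1/30, 1)
Ac = (0, 0, -14/45, -283/270)
Σ b_i: 3/2·1 + 29/13·1 + 5/3·1 + 1·1 = 499/78 ≠ 1 ⇒ order 0.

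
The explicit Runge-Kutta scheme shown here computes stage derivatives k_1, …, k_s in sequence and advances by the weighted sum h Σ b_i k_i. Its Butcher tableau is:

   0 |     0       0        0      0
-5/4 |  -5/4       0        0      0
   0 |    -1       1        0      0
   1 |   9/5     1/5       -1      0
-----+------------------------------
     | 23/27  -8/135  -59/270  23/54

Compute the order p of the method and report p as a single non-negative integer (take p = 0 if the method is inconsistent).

b = (23/27, -8/135, -59/270, 23/54)
c = (0, -5/4, 0, 1)
Ac = (0, 0, -5/4, -1/4)
Σ b_i: 23/27·1 + (-8/135)·1 + (-59/270)·1 + 23/54·1 = 1 ✓
b·c: (-8/135)·(-5/4) + 23/54·1 = 1/2 ✓
b·c²: (-8/135)·25/16 + 23/54·1 = 1/3 ✓
b·Ac: (-59/270)·(-5/4) + 23/54·(-1/4) = 1/6 ✓
b·c³: (-8/135)·(-125/64) + 23/54·1 = 13/24 ≠ 1/4 ⇒ order 3.
b·(c∘Ac): 23/54·(-1/4) = -23/216 ≠ 1/8
b·Ac²: (-59/270)·25/16 + 23/54·5/16 = -5/24 ≠ 1/12
b·A²c: 23/54·5/4 = 115/216 ≠ 1/24

3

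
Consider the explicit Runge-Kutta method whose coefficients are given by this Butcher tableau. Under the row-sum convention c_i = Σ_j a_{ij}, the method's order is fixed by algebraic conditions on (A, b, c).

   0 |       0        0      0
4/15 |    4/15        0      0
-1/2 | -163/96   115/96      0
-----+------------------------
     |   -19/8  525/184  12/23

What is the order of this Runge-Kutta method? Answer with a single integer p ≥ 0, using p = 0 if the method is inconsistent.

3

b = (-19/8, 525/184, 12/23)
c = (0, 4/15, -1/2)
Ac = (0, 0, 23/72)
Σ b_i: (-19/8)·1 + 525/184·1 + 12/23·1 = 1 ✓
b·c: 525/184·4/15 + 12/23·(-1/2) = 1/2 ✓
b·c²: 525/184·16/225 + 12/23·1/4 = 1/3 ✓
b·Ac: 12/23·23/72 = 1/6 ✓; 3 stages ⇒ order 3.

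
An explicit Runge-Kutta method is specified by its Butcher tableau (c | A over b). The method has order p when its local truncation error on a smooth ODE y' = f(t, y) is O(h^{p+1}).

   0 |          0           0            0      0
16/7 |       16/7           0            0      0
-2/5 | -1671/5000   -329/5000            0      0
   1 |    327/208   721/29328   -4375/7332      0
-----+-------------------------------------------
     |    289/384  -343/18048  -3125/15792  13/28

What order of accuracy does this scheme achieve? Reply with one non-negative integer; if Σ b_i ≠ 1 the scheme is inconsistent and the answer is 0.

4

b = (289/384, -343/18048, -3125/15792, 13/28)
c = (0, 16/7, -2/5, 1)
Ac = (0, 0, -94/625, 23/78)
Σ b_i: 289/384·1 + (-343/18048)·1 + (-3125/15792)·1 + 13/28·1 = 1 ✓
b·c: (-343/18048)·16/7 + (-3125/15792)·(-2/5) + 13/28·1 = 1/2 ✓
b·c²: (-343/18048)·256/49 + (-3125/15792)·4/25 + 13/28·1 = 1/3 ✓
b·Ac: (-3125/15792)·(-94/625) + 13/28·23/78 = 1/6 ✓
b·c³: (-343/18048)·4096/343 + (-3125/15792)·(-8/125) + 13/28·1 = 1/4 ✓
b·(c∘Ac): (-3125/15792)·188/3125 + 13/28·23/78 = 1/8 ✓
b·Ac²: (-3125/15792)·(-1504/4375) + 13/28·3/91 = 1/12 ✓
b·A²c: 13/28·7/78 = 1/24 ✓; 4 stages ⇒ order 4.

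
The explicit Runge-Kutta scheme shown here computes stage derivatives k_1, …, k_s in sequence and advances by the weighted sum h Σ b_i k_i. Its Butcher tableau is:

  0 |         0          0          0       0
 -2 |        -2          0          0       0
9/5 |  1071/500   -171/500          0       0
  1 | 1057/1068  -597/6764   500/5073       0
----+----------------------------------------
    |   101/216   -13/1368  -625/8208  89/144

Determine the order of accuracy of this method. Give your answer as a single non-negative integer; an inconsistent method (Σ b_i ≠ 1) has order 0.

b = (101/216, -13/1368, -625/8208, 89/144)
c = (0, -2, 9/5, 1)
Ac = (0, 0, 171/250, 63/178)
Σ b_i: 101/216·1 + (-13/1368)·1 + (-625/8208)·1 + 89/144·1 = 1 ✓
b·c: (-13/1368)·(-2) + (-625/8208)·9/5 + 89/144·1 = 1/2 ✓
b·c²: (-13/1368)·4 + (-625/8208)·81/25 + 89/144·1 = 1/3 ✓
b·Ac: (-625/8208)·171/250 + 89/144·63/178 = 1/6 ✓
b·c³: (-13/1368)·(-8) + (-625/8208)·729/125 + 89/144·1 = 1/4 ✓
b·(c∘Ac): (-625/8208)·1539/1250 + 89/144·63/178 = 1/8 ✓
b·Ac²: (-625/8208)·(-171/125) + 89/144·(-3/89) = 1/12 ✓
b·A²c: 89/144·6/89 = 1/24 ✓; 4 stages ⇒ order 4.

4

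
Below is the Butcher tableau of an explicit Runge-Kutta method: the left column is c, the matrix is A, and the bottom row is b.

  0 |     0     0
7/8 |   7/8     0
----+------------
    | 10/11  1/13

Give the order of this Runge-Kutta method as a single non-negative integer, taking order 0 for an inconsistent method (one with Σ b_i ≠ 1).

b = (10/11, 1/13)
c = (0, 7/8)
Σ b_i: 10/11·1 + 1/13·1 = 141/143 ≠ 1 ⇒ order 0.

0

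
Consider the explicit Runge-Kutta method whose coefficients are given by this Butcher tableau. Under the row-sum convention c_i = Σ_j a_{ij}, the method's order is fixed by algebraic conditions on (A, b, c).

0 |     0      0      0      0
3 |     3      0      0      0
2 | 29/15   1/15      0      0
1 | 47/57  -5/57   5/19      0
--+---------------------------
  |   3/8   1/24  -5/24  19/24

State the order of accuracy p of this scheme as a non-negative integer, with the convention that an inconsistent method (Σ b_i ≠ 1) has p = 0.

b = (3/8, 1/24, -5/24, 19/24)
c = (0, 3, 2, 1)
Ac = (0, 0, 1/5, 5/19)
Σ b_i: 3/8·1 + 1/24·1 + (-5/24)·1 + 19/24·1 = 1 ✓
b·c: 1/24·3 + (-5/24)·2 + 19/24·1 = 1/2 ✓
b·c²: 1/24·9 + (-5/24)·4 + 19/24·1 = 1/3 ✓
b·Ac: (-5/24)·1/5 + 19/24·5/19 = 1/6 ✓
b·c³: 1/24·27 + (-5/24)·8 + 19/24·1 = 1/4 ✓
b·(c∘Ac): (-5/24)·2/5 + 19/24·5/19 = 1/8 ✓
b·Ac²: (-5/24)·3/5 + 19/24·5/19 = 1/12 ✓
b·A²c: 19/24·1/19 = 1/24 ✓; 4 stages ⇒ order 4.

4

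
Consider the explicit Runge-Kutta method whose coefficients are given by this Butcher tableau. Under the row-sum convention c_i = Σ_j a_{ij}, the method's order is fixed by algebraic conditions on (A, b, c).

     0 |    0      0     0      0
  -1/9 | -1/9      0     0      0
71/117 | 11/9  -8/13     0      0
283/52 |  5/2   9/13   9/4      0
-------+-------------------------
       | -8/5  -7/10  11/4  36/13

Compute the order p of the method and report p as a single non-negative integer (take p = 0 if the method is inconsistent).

b = (-8/5, -7/10, 11/4, 36/13)
c = (0, -1/9, 71/117, 283/52)
Ac = (0, 0, 8/117, 67/52)
Σ b_i: (-8/5)·1 + (-7/10)·1 + 11/4·1 + 36/13·1 = 837/260 ≠ 1 ⇒ order 0.

0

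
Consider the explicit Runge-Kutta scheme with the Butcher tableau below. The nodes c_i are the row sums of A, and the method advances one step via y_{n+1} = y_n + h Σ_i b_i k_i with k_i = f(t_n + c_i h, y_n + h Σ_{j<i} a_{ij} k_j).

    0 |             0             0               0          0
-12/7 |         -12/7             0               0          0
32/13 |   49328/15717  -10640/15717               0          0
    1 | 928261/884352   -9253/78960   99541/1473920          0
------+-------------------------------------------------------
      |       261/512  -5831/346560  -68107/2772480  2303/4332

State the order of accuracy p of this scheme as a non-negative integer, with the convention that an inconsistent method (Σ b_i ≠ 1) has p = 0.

b = (261/512, -5831/346560, -68107/2772480, 2303/4332)
c = (0, -12/7, 32/13, 1)
Ac = (0, 0, 6080/5239, 1691/4606)
Σ b_i: 261/512·1 + (-5831/346560)·1 + (-68107/2772480)·1 + 2303/4332·1 = 1 ✓
b·c: (-5831/346560)·(-12/7) + (-68107/2772480)·32/13 + 2303/4332·1 = 1/2 ✓
b·c²: (-5831/346560)·144/49 + (-68107/2772480)·1024/169 + 2303/4332·1 = 1/3 ✓
b·Ac: (-68107/2772480)·6080/5239 + 2303/4332·1691/4606 = 1/6 ✓
b·c³: (-5831/346560)·(-1728/343) + (-68107/2772480)·32768/2197 + 2303/4332·1 = 1/4 ✓
b·(c∘Ac): (-68107/2772480)·194560/68107 + 2303/4332·1691/4606 = 1/8 ✓
b·Ac²: (-68107/2772480)·(-72960/36673) + 2303/4332·1045/16121 = 1/12 ✓
b·A²c: 2303/4332·361/4606 = 1/24 ✓; 4 stages ⇒ order 4.

4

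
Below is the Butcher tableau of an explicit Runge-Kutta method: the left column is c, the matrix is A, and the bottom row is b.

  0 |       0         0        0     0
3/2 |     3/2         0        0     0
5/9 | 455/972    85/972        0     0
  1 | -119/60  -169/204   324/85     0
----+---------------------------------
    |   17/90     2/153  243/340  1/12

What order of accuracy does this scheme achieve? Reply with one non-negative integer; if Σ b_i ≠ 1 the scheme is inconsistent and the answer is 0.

b = (17/90, 2/153, 243/340, 1/12)
c = (0, 3/2, 5/9, 1)
Ac = (0, 0, 85/648, 7/8)
Σ b_i: 17/90·1 + 2/153·1 + 243/340·1 + 1/12·1 = 1 ✓
b·c: 2/153·3/2 + 243/340·5/9 + 1/12·1 = 1/2 ✓
b·c²: 2/153·9/4 + 243/340·25/81 + 1/12·1 = 1/3 ✓
b·Ac: 243/340·85/648 + 1/12·7/8 = 1/6 ✓
b·c³: 2/153·27/8 + 243/340·125/729 + 1/12·1 = 1/4 ✓
b·(c∘Ac): 243/340·425/5832 + 1/12·7/8 = 1/8 ✓
b·Ac²: 243/340·85/432 + 1/12·(-11/16) = 1/12 ✓
b·A²c: 1/12·1/2 = 1/24 ✓; 4 stages ⇒ order 4.

4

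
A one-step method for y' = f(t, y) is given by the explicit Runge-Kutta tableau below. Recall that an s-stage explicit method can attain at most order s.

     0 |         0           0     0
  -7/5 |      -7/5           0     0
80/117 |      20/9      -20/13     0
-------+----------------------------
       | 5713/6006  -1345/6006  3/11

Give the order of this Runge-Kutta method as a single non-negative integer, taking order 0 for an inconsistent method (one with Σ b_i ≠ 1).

2

b = (5713/6006, -1345/6006, 3/11)
c = (0, -7/5, 80/117)
Ac = (0, 0, 28/13)
Σ b_i: 5713/6006·1 + (-1345/6006)·1 + 3/11·1 = 1 ✓
b·c: (-1345/6006)·(-7/5) + 3/11·80/117 = 1/2 ✓
b·c²: (-1345/6006)·49/25 + 3/11·6400/13689 = -156311/501930 ≠ 1/3 ⇒ order 2.
b·Ac: 3/11·28/13 = 84/143 ≠ 1/6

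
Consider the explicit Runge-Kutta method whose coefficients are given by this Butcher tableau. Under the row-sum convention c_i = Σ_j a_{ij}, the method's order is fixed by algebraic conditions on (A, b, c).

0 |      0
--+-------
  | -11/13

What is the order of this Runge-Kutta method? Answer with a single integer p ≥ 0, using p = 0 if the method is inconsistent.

b = (-11/13)
c = (0)
Σ b_i: (-11/13)·1 = -11/13 ≠ 1 ⇒ order 0.

0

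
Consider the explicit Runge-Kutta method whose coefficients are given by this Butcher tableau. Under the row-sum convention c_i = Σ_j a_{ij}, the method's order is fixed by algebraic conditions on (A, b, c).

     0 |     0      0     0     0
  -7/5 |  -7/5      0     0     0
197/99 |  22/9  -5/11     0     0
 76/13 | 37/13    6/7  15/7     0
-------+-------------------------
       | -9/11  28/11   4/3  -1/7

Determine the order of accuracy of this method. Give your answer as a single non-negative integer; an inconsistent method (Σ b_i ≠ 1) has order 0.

b = (-9/11, 28/11, 4/3, -1/7)
c = (0, -7/5, 197/99, 76/13)
Ac = (0, 0, 7/11, 3539/1155)
Σ b_i: (-9/11)·1 + 28/11·1 + 4/3·1 + (-1/7)·1 = 674/231 ≠ 1 ⇒ order 0.

0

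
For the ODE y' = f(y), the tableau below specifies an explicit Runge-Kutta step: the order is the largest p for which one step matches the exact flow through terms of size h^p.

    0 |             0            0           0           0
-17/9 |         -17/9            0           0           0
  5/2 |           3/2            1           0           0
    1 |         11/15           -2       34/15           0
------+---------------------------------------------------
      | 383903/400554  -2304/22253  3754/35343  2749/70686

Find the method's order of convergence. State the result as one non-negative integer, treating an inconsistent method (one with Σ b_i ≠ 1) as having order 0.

3

b = (383903/400554, -2304/22253, 3754/35343, 2749/70686)
c = (0, -17/9, 5/2, 1)
Ac = (0, 0, -17/9, 85/9)
Σ b_i: 383903/400554·1 + (-2304/22253)·1 + 3754/35343·1 + 2749/70686·1 = 1 ✓
b·c: (-2304/22253)·(-17/9) + 3754/35343·5/2 + 2749/70686·1 = 1/2 ✓
b·c²: (-2304/22253)·289/81 + 3754/35343·25/4 + 2749/70686·1 = 1/3 ✓
b·Ac: 3754/35343·(-17/9) + 2749/70686·85/9 = 1/6 ✓
b·c³: (-2304/22253)·(-4913/729) + 3754/35343·125/8 + 2749/70686·1 = 1016305/424116 ≠ 1/4 ⇒ order 3.
b·(c∘Ac): 3754/35343·(-85/18) + 2749/70686·85/9 = -1675/12474 ≠ 1/8
b·Ac²: 3754/35343·289/81 + 2749/70686·1139/162 = 146485/224532 ≠ 1/12
b·A²c: 2749/70686·(-578/135) = -46733/280665 ≠ 1/24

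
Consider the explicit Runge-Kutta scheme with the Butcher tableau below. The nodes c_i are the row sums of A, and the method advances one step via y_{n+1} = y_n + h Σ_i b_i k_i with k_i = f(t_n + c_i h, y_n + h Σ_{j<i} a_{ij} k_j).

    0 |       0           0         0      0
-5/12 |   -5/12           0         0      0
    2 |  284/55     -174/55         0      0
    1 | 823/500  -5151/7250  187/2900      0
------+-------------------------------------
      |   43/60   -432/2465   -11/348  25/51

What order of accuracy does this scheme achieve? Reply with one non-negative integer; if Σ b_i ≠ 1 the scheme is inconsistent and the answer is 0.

b = (43/60, -432/2465, -11/348, 25/51)
c = (0, -5/12, 2, 1)
Ac = (0, 0, 29/22, 17/40)
Σ b_i: 43/60·1 + (-432/2465)·1 + (-11/348)·1 + 25/51·1 = 1 ✓
b·c: (-432/2465)·(-5/12) + (-11/348)·2 + 25/51·1 = 1/2 ✓
b·c²: (-432/2465)·25/144 + (-11/348)·4 + 25/51·1 = 1/3 ✓
b·Ac: (-11/348)·29/22 + 25/51·17/40 = 1/6 ✓
b·c³: (-432/2465)·(-125/1728) + (-11/348)·8 + 25/51·1 = 1/4 ✓
b·(c∘Ac): (-11/348)·29/11 + 25/51·17/40 = 1/8 ✓
b·Ac²: (-11/348)·(-145/264) + 25/51·323/2400 = 1/12 ✓
b·A²c: 25/51·17/200 = 1/24 ✓; 4 stages ⇒ order 4.

4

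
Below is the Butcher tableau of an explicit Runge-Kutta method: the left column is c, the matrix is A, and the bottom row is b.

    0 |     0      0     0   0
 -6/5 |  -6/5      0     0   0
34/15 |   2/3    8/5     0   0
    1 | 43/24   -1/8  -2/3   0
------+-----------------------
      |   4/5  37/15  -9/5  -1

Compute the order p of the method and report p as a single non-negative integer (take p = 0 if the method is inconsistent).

0

b = (4/5, 37/15, -9/5, -1)
c = (0, -6/5, 34/15, 1)
Ac = (0, 0, -48/25, -49/36)
Σ b_i: 4/5·1 + 37/15·1 + (-9/5)·1 + (-1)·1 = 7/15 ≠ 1 ⇒ order 0.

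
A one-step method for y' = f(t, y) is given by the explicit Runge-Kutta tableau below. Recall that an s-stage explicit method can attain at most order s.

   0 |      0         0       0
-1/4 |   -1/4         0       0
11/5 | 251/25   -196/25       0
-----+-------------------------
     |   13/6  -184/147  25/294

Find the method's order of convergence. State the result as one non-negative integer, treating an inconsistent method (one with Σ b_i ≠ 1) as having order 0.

b = (13/6, -184/147, 25/294)
c = (0, -1/4, 11/5)
Ac = (0, 0, 49/25)
Σ b_i: 13/6·1 + (-184/147)·1 + 25/294·1 = 1 ✓
b·c: (-184/147)·(-1/4) + 25/294·11/5 = 1/2 ✓
b·c²: (-184/147)·1/16 + 25/294·121/25 = 1/3 ✓
b·Ac: 25/294·49/25 = 1/6 ✓; 3 stages ⇒ order 3.

3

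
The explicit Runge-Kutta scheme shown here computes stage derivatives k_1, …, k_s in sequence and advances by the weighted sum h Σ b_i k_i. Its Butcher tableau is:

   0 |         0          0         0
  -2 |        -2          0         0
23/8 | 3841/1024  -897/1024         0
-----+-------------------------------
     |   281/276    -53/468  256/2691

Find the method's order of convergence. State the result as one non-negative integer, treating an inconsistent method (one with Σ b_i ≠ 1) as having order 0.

3

b = (281/276, -53/468, 256/2691)
c = (0, -2, 23/8)
Ac = (0, 0, 897/512)
Σ b_i: 281/276·1 + (-53/468)·1 + 256/2691·1 = 1 ✓
b·c: (-53/468)·(-2) + 256/2691·23/8 = 1/2 ✓
b·c²: (-53/468)·4 + 256/2691·529/64 = 1/3 ✓
b·Ac: 256/2691·897/512 = 1/6 ✓; 3 stages ⇒ order 3.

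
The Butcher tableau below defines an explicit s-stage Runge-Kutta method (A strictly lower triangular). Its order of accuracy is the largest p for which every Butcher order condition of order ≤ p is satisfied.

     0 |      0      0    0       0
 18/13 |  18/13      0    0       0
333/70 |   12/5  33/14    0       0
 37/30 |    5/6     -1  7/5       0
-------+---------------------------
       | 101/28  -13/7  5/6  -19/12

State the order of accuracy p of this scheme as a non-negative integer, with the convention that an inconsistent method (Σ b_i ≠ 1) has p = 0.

b = (101/28, -13/7, 5/6, -19/12)
c = (0, 18/13, 333/70, 37/30)
Ac = (0, 0, 297/91, 3429/650)
Σ b_i: 101/28·1 + (-13/7)·1 + 5/6·1 + (-19/12)·1 = 1 ✓
b·c: (-13/7)·18/13 + 5/6·333/70 + (-19/12)·37/30 = -1411/2520 ≠ 1/2 ⇒ order 1.

1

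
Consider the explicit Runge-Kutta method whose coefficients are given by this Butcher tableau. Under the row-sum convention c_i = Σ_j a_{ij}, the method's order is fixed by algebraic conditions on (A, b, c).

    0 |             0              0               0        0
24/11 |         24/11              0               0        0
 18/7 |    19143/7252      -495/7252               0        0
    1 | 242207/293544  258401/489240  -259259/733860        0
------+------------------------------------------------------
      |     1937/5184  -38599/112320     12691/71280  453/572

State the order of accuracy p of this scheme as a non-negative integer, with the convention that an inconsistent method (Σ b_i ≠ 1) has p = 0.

b = (1937/5184, -38599/112320, 12691/71280, 453/572)
c = (0, 24/11, 18/7, 1)
Ac = (0, 0, -270/1813, 221/906)
Σ b_i: 1937/5184·1 + (-38599/112320)·1 + 12691/71280·1 + 453/572·1 = 1 ✓
b·c: (-38599/112320)·24/11 + 12691/71280·18/7 + 453/572·1 = 1/2 ✓
b·c²: (-38599/112320)·576/121 + 12691/71280·324/49 + 453/572·1 = 1/3 ✓
b·Ac: 12691/71280·(-270/1813) + 453/572·221/906 = 1/6 ✓
b·c³: (-38599/112320)·13824/1331 + 12691/71280·5832/343 + 453/572·1 = 1/4 ✓
b·(c∘Ac): 12691/71280·(-4860/12691) + 453/572·221/906 = 1/8 ✓
b·Ac²: 12691/71280·(-6480/19943) + 453/572·2665/14949 = 1/12 ✓
b·A²c: 453/572·143/2718 = 1/24 ✓; 4 stages ⇒ order 4.

4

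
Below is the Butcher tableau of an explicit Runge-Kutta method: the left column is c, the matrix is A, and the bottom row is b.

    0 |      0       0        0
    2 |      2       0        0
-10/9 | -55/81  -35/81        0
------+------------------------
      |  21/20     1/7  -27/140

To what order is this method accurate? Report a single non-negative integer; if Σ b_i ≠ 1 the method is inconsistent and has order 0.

b = (21/20, 1/7, -27/140)
c = (0, 2, -10/9)
Ac = (0, 0, -70/81)
Σ b_i: 21/20·1 + 1/7·1 + (-27/140)·1 = 1 ✓
b·c: 1/7·2 + (-27/140)·(-10/9) = 1/2 ✓
b·c²: 1/7·4 + (-27/140)·100/81 = 1/3 ✓
b·Ac: (-27/140)·(-70/81) = 1/6 ✓; 3 stages ⇒ order 3.

3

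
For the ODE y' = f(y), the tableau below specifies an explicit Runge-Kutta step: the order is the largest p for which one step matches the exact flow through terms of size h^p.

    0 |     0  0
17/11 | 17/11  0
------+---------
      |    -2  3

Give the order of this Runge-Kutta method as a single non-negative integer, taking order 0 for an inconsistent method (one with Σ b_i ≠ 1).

1

b = (-2, 3)
c = (0, 17/11)
Σ b_i: (-2)·1 + 3·1 = 1 ✓
b·c: 3·17/11 = 51/11 ≠ 1/2 ⇒ order 1.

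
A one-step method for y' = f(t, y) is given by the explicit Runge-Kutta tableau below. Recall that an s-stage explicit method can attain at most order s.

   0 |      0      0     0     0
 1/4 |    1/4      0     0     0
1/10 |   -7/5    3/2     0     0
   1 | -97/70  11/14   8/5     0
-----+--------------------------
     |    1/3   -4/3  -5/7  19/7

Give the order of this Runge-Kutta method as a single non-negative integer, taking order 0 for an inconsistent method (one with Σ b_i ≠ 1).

1

b = (1/3, -4/3, -5/7, 19/7)
c = (0, 1/4, 1/10, 1)
Ac = (0, 0, 3/8, 499/1400)
Σ b_i: 1/3·1 + (-4/3)·1 + (-5/7)·1 + 19/7·1 = 1 ✓
b·c: (-4/3)·1/4 + (-5/7)·1/10 + 19/7·1 = 97/42 ≠ 1/2 ⇒ order 1.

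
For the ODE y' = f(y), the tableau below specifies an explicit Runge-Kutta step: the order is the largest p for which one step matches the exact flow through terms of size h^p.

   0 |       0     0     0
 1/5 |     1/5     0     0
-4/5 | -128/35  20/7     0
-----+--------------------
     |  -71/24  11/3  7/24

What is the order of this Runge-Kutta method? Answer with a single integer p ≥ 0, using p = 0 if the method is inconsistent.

b = (-71/24, 11/3, 7/24)
c = (0, 1/5, -4/5)
Ac = (0, 0, 4/7)
Σ b_i: (-71/24)·1 + 11/3·1 + 7/24·1 = 1 ✓
b·c: 11/3·1/5 + 7/24·(-4/5) = 1/2 ✓
b·c²: 11/3·1/25 + 7/24·16/25 = 1/3 ✓
b·Ac: 7/24·4/7 = 1/6 ✓; 3 stages ⇒ order 3.

3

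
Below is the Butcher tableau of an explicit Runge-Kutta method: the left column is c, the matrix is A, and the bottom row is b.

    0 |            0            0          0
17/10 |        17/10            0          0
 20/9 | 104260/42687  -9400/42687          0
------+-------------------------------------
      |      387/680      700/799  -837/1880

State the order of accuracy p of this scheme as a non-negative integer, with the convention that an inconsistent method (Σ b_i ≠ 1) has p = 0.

3

b = (387/680, 700/799, -837/1880)
c = (0, 17/10, 20/9)
Ac = (0, 0, -940/2511)
Σ b_i: 387/680·1 + 700/799·1 + (-837/1880)·1 = 1 ✓
b·c: 700/799·17/10 + (-837/1880)·20/9 = 1/2 ✓
b·c²: 700/799·289/100 + (-837/1880)·400/81 = 1/3 ✓
b·Ac: (-837/1880)·(-940/2511) = 1/6 ✓; 3 stages ⇒ order 3.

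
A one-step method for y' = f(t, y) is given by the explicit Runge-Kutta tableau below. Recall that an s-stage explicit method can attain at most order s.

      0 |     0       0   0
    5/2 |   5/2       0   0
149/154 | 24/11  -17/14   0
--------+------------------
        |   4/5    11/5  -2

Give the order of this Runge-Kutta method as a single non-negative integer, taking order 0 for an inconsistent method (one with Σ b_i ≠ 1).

1

b = (4/5, 11/5, -2)
c = (0, 5/2, 149/154)
Ac = (0, 0, -85/28)
Σ b_i: 4/5·1 + 11/5·1 + (-2)·1 = 1 ✓
b·c: 11/5·5/2 + (-2)·149/154 = 549/154 ≠ 1/2 ⇒ order 1.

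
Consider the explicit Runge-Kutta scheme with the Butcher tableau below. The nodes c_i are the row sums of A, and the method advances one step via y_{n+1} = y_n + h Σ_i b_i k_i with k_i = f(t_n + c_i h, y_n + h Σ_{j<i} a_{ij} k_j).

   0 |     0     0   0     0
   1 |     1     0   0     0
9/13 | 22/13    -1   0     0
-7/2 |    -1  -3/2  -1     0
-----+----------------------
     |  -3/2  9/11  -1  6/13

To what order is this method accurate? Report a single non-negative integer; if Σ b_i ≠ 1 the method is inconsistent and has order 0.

0

b = (-3/2, 9/11, -1, 6/13)
c = (0, 1, 9/13, -7/2)
Ac = (0, 0, -1, -57/26)
Σ b_i: (-3/2)·1 + 9/11·1 + (-1)·1 + 6/13·1 = -349/286 ≠ 1 ⇒ order 0.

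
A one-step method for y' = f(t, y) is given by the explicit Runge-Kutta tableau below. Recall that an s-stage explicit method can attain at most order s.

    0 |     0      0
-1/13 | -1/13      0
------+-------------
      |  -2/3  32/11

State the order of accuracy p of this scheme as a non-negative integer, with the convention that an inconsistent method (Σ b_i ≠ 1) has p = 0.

b = (-2/3, 32/11)
c = (0, -1/13)
Σ b_i: (-2/3)·1 + 32/11·1 = 74/33 ≠ 1 ⇒ order 0.

0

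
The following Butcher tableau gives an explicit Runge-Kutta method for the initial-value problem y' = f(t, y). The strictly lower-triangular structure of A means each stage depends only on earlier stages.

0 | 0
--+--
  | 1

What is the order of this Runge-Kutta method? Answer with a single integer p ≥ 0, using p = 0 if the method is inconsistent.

b = (1)
c = (0)
Σ b_i: 1·1 = 1 ✓; 1 stage ⇒ order 1.

1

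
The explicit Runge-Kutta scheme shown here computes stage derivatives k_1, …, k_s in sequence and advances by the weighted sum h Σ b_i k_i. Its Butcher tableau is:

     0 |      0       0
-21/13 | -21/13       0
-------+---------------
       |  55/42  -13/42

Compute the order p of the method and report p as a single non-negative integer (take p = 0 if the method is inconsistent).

b = (55/42, -13/42)
c = (0, -21/13)
Σ b_i: 55/42·1 + (-13/42)·1 = 1 ✓
b·c: (-13/42)·(-21/13) = 1/2 ✓; 2 stages ⇒ order 2.

2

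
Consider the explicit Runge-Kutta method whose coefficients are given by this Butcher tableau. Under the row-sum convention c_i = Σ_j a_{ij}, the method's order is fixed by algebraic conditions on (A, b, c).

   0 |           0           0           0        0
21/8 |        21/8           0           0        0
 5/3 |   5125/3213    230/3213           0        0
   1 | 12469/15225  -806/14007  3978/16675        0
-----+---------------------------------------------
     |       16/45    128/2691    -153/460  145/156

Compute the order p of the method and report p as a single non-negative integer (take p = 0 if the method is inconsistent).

4

b = (16/45, 128/2691, -153/460, 145/156)
c = (0, 21/8, 5/3, 1)
Ac = (0, 0, 115/612, 143/580)
Σ b_i: 16/45·1 + 128/2691·1 + (-153/460)·1 + 145/156·1 = 1 ✓
b·c: 128/2691·21/8 + (-153/460)·5/3 + 145/156·1 = 1/2 ✓
b·c²: 128/2691·441/64 + (-153/460)·25/9 + 145/156·1 = 1/3 ✓
b·Ac: (-153/460)·115/612 + 145/156·143/580 = 1/6 ✓
b·c³: 128/2691·9261/512 + (-153/460)·125/27 + 145/156·1 = 1/4 ✓
b·(c∘Ac): (-153/460)·575/1836 + 145/156·143/580 = 1/8 ✓
b·Ac²: (-153/460)·805/1632 + 145/156·247/928 = 1/12 ✓
b·A²c: 145/156·13/290 = 1/24 ✓; 4 stages ⇒ order 4.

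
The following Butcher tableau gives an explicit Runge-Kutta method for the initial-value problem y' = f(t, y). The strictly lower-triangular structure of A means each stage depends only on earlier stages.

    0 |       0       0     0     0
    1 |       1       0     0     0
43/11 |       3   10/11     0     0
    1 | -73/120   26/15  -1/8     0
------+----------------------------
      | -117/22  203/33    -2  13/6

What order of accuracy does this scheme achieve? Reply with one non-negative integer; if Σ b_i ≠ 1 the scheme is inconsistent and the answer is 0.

b = (-117/22, 203/33, -2, 13/6)
c = (0, 1, 43/11, 1)
Ac = (0, 0, 10/11, 1643/1320)
Σ b_i: (-117/22)·1 + 203/33·1 + (-2)·1 + 13/6·1 = 1 ✓
b·c: 203/33·1 + (-2)·43/11 + 13/6·1 = 1/2 ✓
b·c²: 203/33·1 + (-2)·1849/121 + 13/6·1 = -5383/242 ≠ 1/3 ⇒ order 2.
b·Ac: (-2)·10/11 + 13/6·1643/1320 = 6959/7920 ≠ 1/6

2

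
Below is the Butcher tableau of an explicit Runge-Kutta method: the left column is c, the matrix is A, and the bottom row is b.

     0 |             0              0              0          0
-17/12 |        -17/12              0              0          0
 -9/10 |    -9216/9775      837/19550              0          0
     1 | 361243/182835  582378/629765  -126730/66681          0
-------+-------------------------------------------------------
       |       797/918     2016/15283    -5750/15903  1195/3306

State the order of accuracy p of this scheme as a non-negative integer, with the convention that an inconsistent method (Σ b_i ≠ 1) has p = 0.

4

b = (797/918, 2016/15283, -5750/15903, 1195/3306)
c = (0, -17/12, -9/10, 1)
Ac = (0, 0, -279/4600, 957/2390)
Σ b_i: 797/918·1 + 2016/15283·1 + (-5750/15903)·1 + 1195/3306·1 = 1 ✓
b·c: 2016/15283·(-17/12) + (-5750/15903)·(-9/10) + 1195/3306·1 = 1/2 ✓
b·c²: 2016/15283·289/144 + (-5750/15903)·81/100 + 1195/3306·1 = 1/3 ✓
b·Ac: (-5750/15903)·(-279/4600) + 1195/3306·957/2390 = 1/6 ✓
b·c³: 2016/15283·(-4913/1728) + (-5750/15903)·(-729/1000) + 1195/3306·1 = 1/4 ✓
b·(c∘Ac): (-5750/15903)·2511/46000 + 1195/3306·957/2390 = 1/8 ✓
b·Ac²: (-5750/15903)·1581/18400 + 1195/3306·9077/28680 = 1/12 ✓
b·A²c: 1195/3306·551/4780 = 1/24 ✓; 4 stages ⇒ order 4.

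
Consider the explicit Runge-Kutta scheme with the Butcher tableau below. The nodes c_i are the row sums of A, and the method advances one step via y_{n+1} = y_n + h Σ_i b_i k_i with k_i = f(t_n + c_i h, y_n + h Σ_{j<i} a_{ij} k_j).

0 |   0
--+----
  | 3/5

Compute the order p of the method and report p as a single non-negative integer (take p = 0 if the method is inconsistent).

b = (3/5)
c = (0)
Σ b_i: 3/5·1 = 3/5 ≠ 1 ⇒ order 0.

0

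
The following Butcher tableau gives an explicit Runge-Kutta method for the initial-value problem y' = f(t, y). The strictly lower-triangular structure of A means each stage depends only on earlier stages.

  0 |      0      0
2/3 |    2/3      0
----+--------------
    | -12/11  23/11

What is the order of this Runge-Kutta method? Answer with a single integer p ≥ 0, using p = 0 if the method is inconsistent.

b = (-12/11, 23/11)
c = (0, 2/3)
Σ b_i: (-12/11)·1 + 23/11·1 = 1 ✓
b·c: 23/11·2/3 = 46/33 ≠ 1/2 ⇒ order 1.

1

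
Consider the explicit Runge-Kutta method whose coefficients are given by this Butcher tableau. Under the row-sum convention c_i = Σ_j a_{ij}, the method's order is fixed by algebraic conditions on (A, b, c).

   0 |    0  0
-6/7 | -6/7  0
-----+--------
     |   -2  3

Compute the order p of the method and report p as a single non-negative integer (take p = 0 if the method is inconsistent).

1

b = (-2, 3)
c = (0, -6/7)
Σ b_i: (-2)·1 + 3·1 = 1 ✓
b·c: 3·(-6/7) = -18/7 ≠ 1/2 ⇒ order 1.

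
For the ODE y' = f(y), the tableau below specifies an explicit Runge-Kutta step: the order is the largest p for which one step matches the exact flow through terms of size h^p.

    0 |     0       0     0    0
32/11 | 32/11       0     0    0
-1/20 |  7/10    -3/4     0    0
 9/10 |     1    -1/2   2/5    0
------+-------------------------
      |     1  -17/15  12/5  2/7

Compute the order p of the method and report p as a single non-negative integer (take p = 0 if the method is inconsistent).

0

b = (1, -17/15, 12/5, 2/7)
c = (0, 32/11, -1/20, 9/10)
Ac = (0, 0, -24/11, -811/550)
Σ b_i: 1·1 + (-17/15)·1 + 12/5·1 + 2/7·1 = 268/105 ≠ 1 ⇒ order 0.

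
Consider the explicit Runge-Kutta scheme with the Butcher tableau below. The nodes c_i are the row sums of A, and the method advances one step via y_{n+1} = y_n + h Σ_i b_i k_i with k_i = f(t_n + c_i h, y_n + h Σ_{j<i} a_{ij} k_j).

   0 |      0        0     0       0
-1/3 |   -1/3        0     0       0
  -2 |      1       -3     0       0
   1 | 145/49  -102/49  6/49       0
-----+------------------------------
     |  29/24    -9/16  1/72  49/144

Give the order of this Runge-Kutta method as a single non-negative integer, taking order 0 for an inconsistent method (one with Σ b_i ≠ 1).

b = (29/24, -9/16, 1/72, 49/144)
c = (0, -1/3, -2, 1)
Ac = (0, 0, 1, 22/49)
Σ b_i: 29/24·1 + (-9/16)·1 + 1/72·1 + 49/144·1 = 1 ✓
b·c: (-9/16)·(-1/3) + 1/72·(-2) + 49/144·1 = 1/2 ✓
b·c²: (-9/16)·1/9 + 1/72·4 + 49/144·1 = 1/3 ✓
b·Ac: 1/72·1 + 49/144·22/49 = 1/6 ✓
b·c³: (-9/16)·(-1/27) + 1/72·(-8) + 49/144·1 = 1/4 ✓
b·(c∘Ac): 1/72·(-2) + 49/144·22/49 = 1/8 ✓
b·Ac²: 1/72·(-1/3) + 49/144·38/147 = 1/12 ✓
b·A²c: 49/144·6/49 = 1/24 ✓; 4 stages ⇒ order 4.

4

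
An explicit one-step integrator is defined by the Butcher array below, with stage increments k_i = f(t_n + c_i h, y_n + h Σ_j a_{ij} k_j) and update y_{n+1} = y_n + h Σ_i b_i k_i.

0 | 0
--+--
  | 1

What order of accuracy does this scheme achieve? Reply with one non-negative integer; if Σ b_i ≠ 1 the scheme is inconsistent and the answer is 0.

1

b = (1)
c = (0)
Σ b_i: 1·1 = 1 ✓; 1 stage ⇒ order 1.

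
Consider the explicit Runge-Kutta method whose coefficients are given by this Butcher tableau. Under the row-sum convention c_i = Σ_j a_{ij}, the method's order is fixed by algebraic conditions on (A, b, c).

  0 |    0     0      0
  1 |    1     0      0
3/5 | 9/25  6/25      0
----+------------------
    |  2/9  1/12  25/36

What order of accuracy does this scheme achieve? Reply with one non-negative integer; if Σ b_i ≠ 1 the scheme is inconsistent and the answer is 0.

b = (2/9, 1/12, 25/36)
c = (0, 1, 3/5)
Ac = (0, 0, 6/25)
Σ b_i: 2/9·1 + 1/12·1 + 25/36·1 = 1 ✓
b·c: 1/12·1 + 25/36·3/5 = 1/2 ✓
b·c²: 1/12·1 + 25/36·9/25 = 1/3 ✓
b·Ac: 25/36·6/25 = 1/6 ✓; 3 stages ⇒ order 3.

3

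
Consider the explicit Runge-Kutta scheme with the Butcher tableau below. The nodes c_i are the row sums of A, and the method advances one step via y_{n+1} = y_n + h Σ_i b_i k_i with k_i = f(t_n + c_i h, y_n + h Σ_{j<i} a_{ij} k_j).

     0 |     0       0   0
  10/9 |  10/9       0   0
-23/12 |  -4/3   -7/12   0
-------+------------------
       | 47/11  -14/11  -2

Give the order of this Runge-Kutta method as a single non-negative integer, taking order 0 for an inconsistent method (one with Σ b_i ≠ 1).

b = (47/11, -14/11, -2)
c = (0, 10/9, -23/12)
Ac = (0, 0, -35/54)
Σ b_i: 47/11·1 + (-14/11)·1 + (-2)·1 = 1 ✓
b·c: (-14/11)·10/9 + (-2)·(-23/12) = 479/198 ≠ 1/2 ⇒ order 1.

1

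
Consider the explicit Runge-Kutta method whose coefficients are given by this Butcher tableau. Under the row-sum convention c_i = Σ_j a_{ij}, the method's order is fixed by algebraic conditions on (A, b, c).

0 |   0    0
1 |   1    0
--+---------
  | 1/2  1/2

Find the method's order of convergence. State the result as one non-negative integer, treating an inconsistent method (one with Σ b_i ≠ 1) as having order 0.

b = (1/2, 1/2)
c = (0, 1)
Σ b_i: 1/2·1 + 1/2·1 = 1 ✓
b·c: 1/2·1 = 1/2 ✓; 2 stages ⇒ order 2.

2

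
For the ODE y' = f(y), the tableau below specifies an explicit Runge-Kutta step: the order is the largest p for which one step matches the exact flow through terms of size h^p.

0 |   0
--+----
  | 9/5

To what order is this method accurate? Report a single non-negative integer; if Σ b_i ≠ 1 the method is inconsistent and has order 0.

0

b = (9/5)
c = (0)
Σ b_i: 9/5·1 = 9/5 ≠ 1 ⇒ order 0.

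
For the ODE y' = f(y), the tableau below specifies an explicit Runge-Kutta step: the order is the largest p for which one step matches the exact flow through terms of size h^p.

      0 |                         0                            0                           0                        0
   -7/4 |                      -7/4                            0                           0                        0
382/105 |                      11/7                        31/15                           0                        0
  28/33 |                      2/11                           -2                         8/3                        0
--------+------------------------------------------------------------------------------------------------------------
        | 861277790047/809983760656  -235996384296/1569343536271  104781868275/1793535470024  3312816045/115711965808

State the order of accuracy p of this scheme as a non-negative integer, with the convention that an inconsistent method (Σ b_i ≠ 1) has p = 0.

b = (861277790047/809983760656, -235996384296/1569343536271, 104781868275/1793535470024, 3312816045/115711965808)
c = (0, -7/4, 382/105, 28/33)
Ac = (0, 0, -217/60, 8317/630)
Σ b_i: 861277790047/809983760656·1 + (-235996384296/1569343536271)·1 + 104781868275/1793535470024·1 + 3312816045/115711965808·1 = 1 ✓
b·c: (-235996384296/1569343536271)·(-7/4) + 104781868275/1793535470024·382/105 + 3312816045/115711965808·28/33 = 1/2 ✓
b·c²: (-235996384296/1569343536271)·49/16 + 104781868275/1793535470024·145924/11025 + 3312816045/115711965808·784/1089 = 1/3 ✓
b·Ac: 104781868275/1793535470024·(-217/60) + 3312816045/115711965808·8317/630 = 1/6 ✓
b·c³: (-235996384296/1569343536271)·(-343/64) + 104781868275/1793535470024·55742968/1157625 + 3312816045/115711965808·21952/35937 = 729035090136379/200470980762360 ≠ 1/4 ⇒ order 3.
b·(c∘Ac): 104781868275/1793535470024·(-5921/450) + 3312816045/115711965808·16634/1485 = -466561460939/1041407692272 ≠ 1/8
b·Ac²: 104781868275/1793535470024·1519/240 + 3312816045/115711965808·7718461/264600 = 21958927619809/18224634614760 ≠ 1/12
b·A²c: 3312816045/115711965808·(-434/45) = -47925405451/173567948712 ≠ 1/24

3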